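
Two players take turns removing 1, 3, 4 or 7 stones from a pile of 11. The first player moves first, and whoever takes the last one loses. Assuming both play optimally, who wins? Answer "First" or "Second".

W/L table (W = player to move can force a win):
i:   0  1  2  3  4  5  6  7  8  9 10 11
     W  L  W  L  W  W  W  W  W  L  W  L
Position 11 is L, so the second player wins.

Second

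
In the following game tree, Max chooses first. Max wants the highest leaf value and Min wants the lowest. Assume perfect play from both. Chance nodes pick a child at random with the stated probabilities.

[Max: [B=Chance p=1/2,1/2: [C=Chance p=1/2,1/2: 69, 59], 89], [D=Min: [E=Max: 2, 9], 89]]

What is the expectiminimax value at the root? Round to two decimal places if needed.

C (Chance): 1/2·69 + 1/2·59 = 64
B (Chance): 1/2·64 + 1/2·89 = 76.5
E (Max): max(2, 9) = 9
D (Min): min(9, 89) = 9
Root (Max): max(76.5, 9) = 76.5

76.5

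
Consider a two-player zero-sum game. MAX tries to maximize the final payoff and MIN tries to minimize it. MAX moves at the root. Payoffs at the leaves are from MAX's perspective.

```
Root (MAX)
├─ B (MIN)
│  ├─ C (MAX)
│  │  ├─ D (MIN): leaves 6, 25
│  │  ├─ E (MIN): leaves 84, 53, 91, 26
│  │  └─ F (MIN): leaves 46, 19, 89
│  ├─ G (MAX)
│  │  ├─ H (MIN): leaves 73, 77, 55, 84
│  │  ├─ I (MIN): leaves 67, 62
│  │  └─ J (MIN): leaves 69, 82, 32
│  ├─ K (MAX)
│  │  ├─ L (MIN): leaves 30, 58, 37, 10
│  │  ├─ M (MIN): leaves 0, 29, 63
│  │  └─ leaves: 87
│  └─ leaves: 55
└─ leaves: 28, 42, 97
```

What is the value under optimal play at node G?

62

H: min(73, 77, 55, 84) = 55
I: min(67, 62) = 62
J: min(69, 82, 32) = 32
G: max(55, 62, 32) = 62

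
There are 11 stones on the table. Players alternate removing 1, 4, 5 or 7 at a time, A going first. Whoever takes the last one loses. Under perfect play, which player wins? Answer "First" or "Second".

Second

Compute winning (W) and losing (L) positions by backward induction:
i:   0  1  2  3  4  5  6  7  8  9 10 11
     W  L  W  L  W  W  W  W  W  L  W  L
Position 11 is L, so the second player wins.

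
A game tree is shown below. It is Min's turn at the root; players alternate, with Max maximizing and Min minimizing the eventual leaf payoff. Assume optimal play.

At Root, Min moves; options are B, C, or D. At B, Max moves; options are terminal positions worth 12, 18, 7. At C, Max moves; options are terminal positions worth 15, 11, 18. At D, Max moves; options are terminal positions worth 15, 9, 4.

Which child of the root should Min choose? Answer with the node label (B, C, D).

D

B (Max): max(12, 18, 7) = 18
C (Max): max(15, 11, 18) = 18
D (Max): max(15, 9, 4) = 15
Root (Min): min(18, 18, 15) = 15
Min picks the child with the lowest value: D (value 15).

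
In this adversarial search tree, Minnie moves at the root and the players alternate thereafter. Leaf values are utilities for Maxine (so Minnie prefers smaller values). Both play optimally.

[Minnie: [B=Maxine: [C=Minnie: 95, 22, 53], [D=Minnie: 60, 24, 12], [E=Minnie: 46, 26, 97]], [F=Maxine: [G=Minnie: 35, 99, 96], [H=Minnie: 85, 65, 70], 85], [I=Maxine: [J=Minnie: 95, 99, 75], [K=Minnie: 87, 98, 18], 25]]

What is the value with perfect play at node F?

85

G: min(35, 99, 96) = 35
H: min(85, 65, 70) = 65
F: max(35, 65, 85) = 85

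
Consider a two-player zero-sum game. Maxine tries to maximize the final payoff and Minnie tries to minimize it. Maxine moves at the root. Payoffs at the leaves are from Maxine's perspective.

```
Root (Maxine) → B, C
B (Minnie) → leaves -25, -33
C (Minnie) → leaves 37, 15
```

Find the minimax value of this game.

B (Minnie): min(-25, -33) = -33
C (Minnie): min(37, 15) = 15
Root (Maxine): max(-33, 15) = 15

15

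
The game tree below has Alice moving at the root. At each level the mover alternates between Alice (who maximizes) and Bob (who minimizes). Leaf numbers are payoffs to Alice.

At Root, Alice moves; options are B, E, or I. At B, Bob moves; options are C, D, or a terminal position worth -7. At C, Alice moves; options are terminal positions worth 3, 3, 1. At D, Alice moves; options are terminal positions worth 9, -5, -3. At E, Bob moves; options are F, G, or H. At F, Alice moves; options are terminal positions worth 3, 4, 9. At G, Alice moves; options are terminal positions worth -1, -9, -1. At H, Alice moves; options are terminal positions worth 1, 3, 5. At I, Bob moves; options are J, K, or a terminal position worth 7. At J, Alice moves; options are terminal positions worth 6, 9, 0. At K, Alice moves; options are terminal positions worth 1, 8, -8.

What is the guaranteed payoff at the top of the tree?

C (Alice): max(3, 3, 1) = 3
D (Alice): max(9, -5, -3) = 9
B (Bob): min(3, 9, -7) = -7
F (Alice): max(3, 4, 9) = 9
G (Alice): max(-1, -9, -1) = -1
H (Alice): max(1, 3, 5) = 5
E (Bob): min(9, -1, 5) = -1
J (Alice): max(6, 9, 0) = 9
K (Alice): max(1, 8, -8) = 8
I (Bob): min(9, 8, 7) = 7
Root (Alice): max(-7, -1, 7) = 7

7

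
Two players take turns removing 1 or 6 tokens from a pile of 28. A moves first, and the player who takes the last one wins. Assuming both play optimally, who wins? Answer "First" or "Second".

Second

Mark each pile size as W (mover wins) or L (mover loses):
i:   0  1  2  3  4  5  6  7  8  9 10 11 12 13 14 15 16 17 18 19 20 21 22 23 24 25 26 27 28
     L  W  L  W  L  W  W  L  W  L  W  L  W  W  L  W  L  W  L  W  W  L  W  L  W  L  W  W  L
Position 28 is L, so the second player wins.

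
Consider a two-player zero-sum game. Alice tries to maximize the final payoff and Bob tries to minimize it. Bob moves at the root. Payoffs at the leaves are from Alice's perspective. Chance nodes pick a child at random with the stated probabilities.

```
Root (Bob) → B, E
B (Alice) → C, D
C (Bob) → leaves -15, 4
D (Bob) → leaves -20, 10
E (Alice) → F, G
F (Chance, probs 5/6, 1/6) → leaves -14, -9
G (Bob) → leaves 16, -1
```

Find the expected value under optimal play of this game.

C (Bob): min(-15, 4) = -15
D (Bob): min(-20, 10) = -20
B (Alice): max(-15, -20) = -15
F (Chance): 5/6·-14 + 1/6·-9 = -13.17
G (Bob): min(16, -1) = -1
E (Alice): max(-13.17, -1) = -1
Root (Bob): min(-15, -1) = -15

-15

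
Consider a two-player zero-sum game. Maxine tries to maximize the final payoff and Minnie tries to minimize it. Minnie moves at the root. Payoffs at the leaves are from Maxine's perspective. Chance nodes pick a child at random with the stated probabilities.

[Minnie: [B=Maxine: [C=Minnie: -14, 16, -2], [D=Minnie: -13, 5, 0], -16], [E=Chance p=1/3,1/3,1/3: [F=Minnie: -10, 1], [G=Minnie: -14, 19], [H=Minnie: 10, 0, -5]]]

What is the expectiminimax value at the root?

-13

C (Minnie): min(-14, 16, -2) = -14
D (Minnie): min(-13, 5, 0) = -13
B (Maxine): max(-14, -13, -16) = -13
F (Minnie): min(-10, 1) = -10
G (Minnie): min(-14, 19) = -14
H (Minnie): min(10, 0, -5) = -5
E (Chance): 1/3·-10 + 1/3·-14 + 1/3·-5 = -9.67
Root (Minnie): min(-13, -9.67) = -13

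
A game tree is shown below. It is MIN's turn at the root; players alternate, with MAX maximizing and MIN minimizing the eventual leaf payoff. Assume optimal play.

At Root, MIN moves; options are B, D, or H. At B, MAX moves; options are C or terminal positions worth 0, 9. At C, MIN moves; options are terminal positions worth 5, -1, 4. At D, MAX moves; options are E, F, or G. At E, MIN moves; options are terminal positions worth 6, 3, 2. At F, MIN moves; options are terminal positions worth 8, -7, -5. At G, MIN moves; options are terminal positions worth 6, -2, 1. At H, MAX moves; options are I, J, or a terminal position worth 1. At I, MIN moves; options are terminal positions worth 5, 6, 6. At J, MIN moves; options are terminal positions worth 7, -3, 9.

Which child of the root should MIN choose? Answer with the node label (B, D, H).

D

C (MIN): min(5, -1, 4) = -1
B (MAX): max(-1, 0, 9) = 9
E (MIN): min(6, 3, 2) = 2
F (MIN): min(8, -7, -5) = -7
G (MIN): min(6, -2, 1) = -2
D (MAX): max(2, -7, -2) = 2
I (MIN): min(5, 6, 6) = 5
J (MIN): min(7, -3, 9) = -3
H (MAX): max(5, -3, 1) = 5
Root (MIN): min(9, 2, 5) = 2
MIN picks the child with the lowest value: D (value 2).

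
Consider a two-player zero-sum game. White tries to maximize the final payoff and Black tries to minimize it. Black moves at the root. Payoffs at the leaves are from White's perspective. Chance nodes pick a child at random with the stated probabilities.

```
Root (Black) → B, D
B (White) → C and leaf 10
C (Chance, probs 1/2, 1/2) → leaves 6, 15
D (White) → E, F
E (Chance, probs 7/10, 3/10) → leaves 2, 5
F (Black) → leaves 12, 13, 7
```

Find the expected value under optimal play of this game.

7

C (Chance): 1/2·6 + 1/2·15 = 10.5
B (White): max(10.5, 10) = 10.5
E (Chance): 7/10·2 + 3/10·5 = 2.9
F (Black): min(12, 13, 7) = 7
D (White): max(2.9, 7) = 7
Root (Black): min(10.5, 7) = 7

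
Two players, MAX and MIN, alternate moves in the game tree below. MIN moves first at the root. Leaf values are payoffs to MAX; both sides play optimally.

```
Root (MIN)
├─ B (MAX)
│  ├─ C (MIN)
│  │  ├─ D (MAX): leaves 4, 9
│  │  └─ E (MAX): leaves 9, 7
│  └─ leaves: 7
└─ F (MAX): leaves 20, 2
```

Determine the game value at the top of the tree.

D (MAX): max(4, 9) = 9
E (MAX): max(9, 7) = 9
C (MIN): min(9, 9) = 9
B (MAX): max(9, 7) = 9
F (MAX): max(20, 2) = 20
Root (MIN): min(9, 20) = 9

9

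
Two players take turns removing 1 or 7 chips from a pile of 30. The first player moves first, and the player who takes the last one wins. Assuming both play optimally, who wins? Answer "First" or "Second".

Second

Positions where the player to move wins (W) vs loses (L):
i:   0  1  2  3  4  5  6  7  8  9 10 11 12 13 14 15 16 17 18 19 20 21 22 23 24 25 26 27 28 29 30
     L  W  L  W  L  W  L  W  L  W  L  W  L  W  L  W  L  W  L  W  L  W  L  W  L  W  L  W  L  W  L
Position 30 is L, so the second player wins.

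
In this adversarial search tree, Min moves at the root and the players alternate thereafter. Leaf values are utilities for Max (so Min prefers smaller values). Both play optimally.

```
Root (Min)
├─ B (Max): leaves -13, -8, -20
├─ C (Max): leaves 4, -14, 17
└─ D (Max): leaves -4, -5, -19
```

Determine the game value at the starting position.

B (Max): max(-13, -8, -20) = -8
C (Max): max(4, -14, 17) = 17
D (Max): max(-4, -5, -19) = -4
Root (Min): min(-8, 17, -4) = -8

-8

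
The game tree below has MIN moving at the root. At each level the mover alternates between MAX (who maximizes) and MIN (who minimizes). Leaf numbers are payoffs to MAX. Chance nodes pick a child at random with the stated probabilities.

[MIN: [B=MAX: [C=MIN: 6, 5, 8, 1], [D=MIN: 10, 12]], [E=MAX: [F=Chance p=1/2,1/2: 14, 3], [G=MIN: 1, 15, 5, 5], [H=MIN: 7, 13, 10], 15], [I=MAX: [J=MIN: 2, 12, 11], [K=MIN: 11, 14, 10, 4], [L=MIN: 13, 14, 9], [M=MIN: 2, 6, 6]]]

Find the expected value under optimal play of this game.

C (MIN): min(6, 5, 8, 1) = 1
D (MIN): min(10, 12) = 10
B (MAX): max(1, 10) = 10
F (Chance): 1/2·14 + 1/2·3 = 8.5
G (MIN): min(1, 15, 5, 5) = 1
H (MIN): min(7, 13, 10) = 7
E (MAX): max(8.5, 1, 7, 15) = 15
J (MIN): min(2, 12, 11) = 2
K (MIN): min(11, 14, 10, 4) = 4
L (MIN): min(13, 14, 9) = 9
M (MIN): min(2, 6, 6) = 2
I (MAX): max(2, 4, 9, 2) = 9
Root (MIN): min(10, 15, 9) = 9

9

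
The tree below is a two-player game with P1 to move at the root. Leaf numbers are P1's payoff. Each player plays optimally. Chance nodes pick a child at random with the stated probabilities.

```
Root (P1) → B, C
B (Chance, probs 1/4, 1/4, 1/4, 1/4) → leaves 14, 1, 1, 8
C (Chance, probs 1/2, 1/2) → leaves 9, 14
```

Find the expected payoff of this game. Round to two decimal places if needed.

B (Chance): 1/4·14 + 1/4·1 + 1/4·1 + 1/4·8 = 6
C (Chance): 1/2·9 + 1/2·14 = 11.5
Root (P1): max(6, 11.5) = 11.5

11.5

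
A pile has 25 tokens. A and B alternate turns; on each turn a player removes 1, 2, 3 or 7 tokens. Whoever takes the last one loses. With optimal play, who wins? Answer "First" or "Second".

i:   0  1  2  3  4  5  6  7  8  9 10 11 12 13 14 15 16 17 18 19 20 21 22 23 24 25
     W  L  W  W  W  L  W  W  W  L  W  W  W  L  W  W  W  L  W  W  W  L  W  W  W  L
Position 25 is L, so the second player wins.

Second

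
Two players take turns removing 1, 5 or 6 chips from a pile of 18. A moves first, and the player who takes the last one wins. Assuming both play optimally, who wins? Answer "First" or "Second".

W/L table (W = player to move can force a win):
i:   0  1  2  3  4  5  6  7  8  9 10 11 12 13 14 15 16 17 18
     L  W  L  W  L  W  W  W  W  W  W  L  W  L  W  L  W  W  W
Position 18 is W, so the first player wins.

First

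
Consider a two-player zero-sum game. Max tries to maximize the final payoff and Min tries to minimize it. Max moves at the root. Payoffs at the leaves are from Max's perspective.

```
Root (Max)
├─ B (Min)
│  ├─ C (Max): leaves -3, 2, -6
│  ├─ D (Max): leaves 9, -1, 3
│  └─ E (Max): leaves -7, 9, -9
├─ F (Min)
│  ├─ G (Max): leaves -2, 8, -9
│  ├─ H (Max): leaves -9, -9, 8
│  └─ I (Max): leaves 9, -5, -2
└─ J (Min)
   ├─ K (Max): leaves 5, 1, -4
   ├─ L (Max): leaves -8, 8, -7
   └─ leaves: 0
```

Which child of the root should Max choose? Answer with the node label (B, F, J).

C (Max): max(-3, 2, -6) = 2
D (Max): max(9, -1, 3) = 9
E (Max): max(-7, 9, -9) = 9
B (Min): min(2, 9, 9) = 2
G (Max): max(-2, 8, -9) = 8
H (Max): max(-9, -9, 8) = 8
I (Max): max(9, -5, -2) = 9
F (Min): min(8, 8, 9) = 8
K (Max): max(5, 1, -4) = 5
L (Max): max(-8, 8, -7) = 8
J (Min): min(5, 8, 0) = 0
Root (Max): max(2, 8, 0) = 8
Max picks the child with the highest value: F (value 8).

F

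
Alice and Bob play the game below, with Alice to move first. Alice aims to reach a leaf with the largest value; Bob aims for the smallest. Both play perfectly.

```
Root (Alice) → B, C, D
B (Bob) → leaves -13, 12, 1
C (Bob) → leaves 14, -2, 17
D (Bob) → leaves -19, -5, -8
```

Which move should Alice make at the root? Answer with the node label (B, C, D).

C

B (Bob): min(-13, 12, 1) = -13
C (Bob): min(14, -2, 17) = -2
D (Bob): min(-19, -5, -8) = -19
Root (Alice): max(-13, -2, -19) = -2
Alice picks the child with the highest value: C (value -2).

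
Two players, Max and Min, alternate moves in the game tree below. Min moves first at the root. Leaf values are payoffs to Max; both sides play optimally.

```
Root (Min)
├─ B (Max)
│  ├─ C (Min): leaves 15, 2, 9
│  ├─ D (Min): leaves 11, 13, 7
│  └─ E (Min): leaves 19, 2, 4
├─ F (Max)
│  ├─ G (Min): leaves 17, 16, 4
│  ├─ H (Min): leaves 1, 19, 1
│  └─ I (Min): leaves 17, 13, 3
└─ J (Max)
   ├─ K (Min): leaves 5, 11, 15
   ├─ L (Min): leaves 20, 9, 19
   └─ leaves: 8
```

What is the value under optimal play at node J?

K: min(5, 11, 15) = 5
L: min(20, 9, 19) = 9
J: max(5, 9, 8) = 9

9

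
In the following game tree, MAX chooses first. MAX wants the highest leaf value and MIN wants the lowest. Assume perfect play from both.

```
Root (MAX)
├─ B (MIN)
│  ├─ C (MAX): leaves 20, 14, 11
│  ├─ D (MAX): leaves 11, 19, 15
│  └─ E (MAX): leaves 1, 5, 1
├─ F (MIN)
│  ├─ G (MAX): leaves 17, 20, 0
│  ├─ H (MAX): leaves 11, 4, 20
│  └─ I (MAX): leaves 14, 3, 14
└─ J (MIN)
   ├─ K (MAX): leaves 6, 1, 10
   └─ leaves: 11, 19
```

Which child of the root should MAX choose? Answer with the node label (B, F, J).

C (MAX): max(20, 14, 11) = 20
D (MAX): max(11, 19, 15) = 19
E (MAX): max(1, 5, 1) = 5
B (MIN): min(20, 19, 5) = 5
G (MAX): max(17, 20, 0) = 20
H (MAX): max(11, 4, 20) = 20
I (MAX): max(14, 3, 14) = 14
F (MIN): min(20, 20, 14) = 14
K (MAX): max(6, 1, 10) = 10
J (MIN): min(10, 11, 19) = 10
Root (MAX): max(5, 14, 10) = 14
MAX picks the child with the highest value: F (value 14).

F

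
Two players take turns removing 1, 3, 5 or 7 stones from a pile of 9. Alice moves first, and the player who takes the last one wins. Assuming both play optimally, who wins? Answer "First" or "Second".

Positions where the player to move wins (W) vs loses (L):
i:   0  1  2  3  4  5  6  7  8  9
     L  W  L  W  L  W  L  W  L  W
Position 9 is W, so the first player wins.

First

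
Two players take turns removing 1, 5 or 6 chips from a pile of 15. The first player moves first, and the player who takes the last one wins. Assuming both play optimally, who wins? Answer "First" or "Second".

i:   0  1  2  3  4  5  6  7  8  9 10 11 12 13 14 15
     L  W  L  W  L  W  W  W  W  W  W  L  W  L  W  L
Position 15 is L, so the second player wins.

Second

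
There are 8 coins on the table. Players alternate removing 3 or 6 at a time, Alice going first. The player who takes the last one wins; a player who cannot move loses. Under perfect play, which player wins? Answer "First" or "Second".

First

i:   0  1  2  3  4  5  6  7  8
     L  L  L  W  W  W  W  W  W
Position 8 is W, so the first player wins.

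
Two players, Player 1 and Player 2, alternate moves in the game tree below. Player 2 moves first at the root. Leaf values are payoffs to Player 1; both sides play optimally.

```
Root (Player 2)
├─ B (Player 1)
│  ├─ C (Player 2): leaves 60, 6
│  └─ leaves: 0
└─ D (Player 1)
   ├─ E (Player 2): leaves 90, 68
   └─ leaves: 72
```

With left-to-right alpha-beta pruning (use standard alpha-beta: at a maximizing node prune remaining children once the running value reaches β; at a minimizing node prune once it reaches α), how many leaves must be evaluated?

C [α=-∞,β=+∞]: v=6
B [α=-∞,β=+∞]: v=6
E [α=-∞,β=6]: v=68
D [α=-∞,β=6]: v=68 after child 1 ≥ β → β-cutoff, skip 1
Root [α=-∞,β=+∞]: v=6
Leaves evaluated: 5 of 6.

5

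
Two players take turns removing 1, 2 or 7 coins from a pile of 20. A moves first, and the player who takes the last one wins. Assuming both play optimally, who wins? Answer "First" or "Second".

First

W/L table (W = player to move can force a win):
i:   0  1  2  3  4  5  6  7  8  9 10 11 12 13 14 15 16 17 18 19 20
     L  W  W  L  W  W  L  W  W  L  W  W  L  W  W  L  W  W  L  W  W
Position 20 is W, so the first player wins.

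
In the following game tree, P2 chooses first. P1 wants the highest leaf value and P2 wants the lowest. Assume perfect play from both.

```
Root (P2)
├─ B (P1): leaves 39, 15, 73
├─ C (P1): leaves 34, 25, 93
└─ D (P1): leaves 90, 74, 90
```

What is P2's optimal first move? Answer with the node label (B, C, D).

B

B (P1): max(39, 15, 73) = 73
C (P1): max(34, 25, 93) = 93
D (P1): max(90, 74, 90) = 90
Root (P2): min(73, 93, 90) = 73
P2 picks the child with the lowest value: B (value 73).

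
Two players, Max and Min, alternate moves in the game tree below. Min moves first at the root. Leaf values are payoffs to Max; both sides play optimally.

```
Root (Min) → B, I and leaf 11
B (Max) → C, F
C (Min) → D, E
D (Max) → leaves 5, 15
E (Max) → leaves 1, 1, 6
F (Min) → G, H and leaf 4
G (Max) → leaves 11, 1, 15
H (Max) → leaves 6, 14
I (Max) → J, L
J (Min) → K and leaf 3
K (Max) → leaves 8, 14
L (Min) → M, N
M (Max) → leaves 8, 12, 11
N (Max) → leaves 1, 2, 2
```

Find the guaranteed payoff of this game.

3

D (Max): max(5, 15) = 15
E (Max): max(1, 1, 6) = 6
C (Min): min(15, 6) = 6
G (Max): max(11, 1, 15) = 15
H (Max): max(6, 14) = 14
F (Min): min(15, 14, 4) = 4
B (Max): max(6, 4) = 6
K (Max): max(8, 14) = 14
J (Min): min(14, 3) = 3
M (Max): max(8, 12, 11) = 12
N (Max): max(1, 2, 2) = 2
L (Min): min(12, 2) = 2
I (Max): max(3, 2) = 3
Root (Min): min(6, 3, 11) = 3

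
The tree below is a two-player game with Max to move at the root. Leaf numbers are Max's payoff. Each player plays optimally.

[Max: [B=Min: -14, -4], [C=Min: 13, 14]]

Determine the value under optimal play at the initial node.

B (Min): min(-14, -4) = -14
C (Min): min(13, 14) = 13
Root (Max): max(-14, 13) = 13

13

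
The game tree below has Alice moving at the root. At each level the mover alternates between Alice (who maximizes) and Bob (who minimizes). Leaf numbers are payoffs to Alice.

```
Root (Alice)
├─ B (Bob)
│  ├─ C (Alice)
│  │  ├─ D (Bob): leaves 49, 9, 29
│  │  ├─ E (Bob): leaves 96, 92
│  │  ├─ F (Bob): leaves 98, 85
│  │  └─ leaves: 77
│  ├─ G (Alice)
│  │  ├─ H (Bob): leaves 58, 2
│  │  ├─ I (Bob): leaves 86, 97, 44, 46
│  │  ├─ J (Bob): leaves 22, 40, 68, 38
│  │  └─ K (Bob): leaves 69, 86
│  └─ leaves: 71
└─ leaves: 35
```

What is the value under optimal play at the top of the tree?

D (Bob): min(49, 9, 29) = 9
E (Bob): min(96, 92) = 92
F (Bob): min(98, 85) = 85
C (Alice): max(9, 92, 85, 77) = 92
H (Bob): min(58, 2) = 2
I (Bob): min(86, 97, 44, 46) = 44
J (Bob): min(22, 40, 68, 38) = 22
K (Bob): min(69, 86) = 69
G (Alice): max(2, 44, 22, 69) = 69
B (Bob): min(92, 69, 71) = 69
Root (Alice): max(69, 35) = 69

69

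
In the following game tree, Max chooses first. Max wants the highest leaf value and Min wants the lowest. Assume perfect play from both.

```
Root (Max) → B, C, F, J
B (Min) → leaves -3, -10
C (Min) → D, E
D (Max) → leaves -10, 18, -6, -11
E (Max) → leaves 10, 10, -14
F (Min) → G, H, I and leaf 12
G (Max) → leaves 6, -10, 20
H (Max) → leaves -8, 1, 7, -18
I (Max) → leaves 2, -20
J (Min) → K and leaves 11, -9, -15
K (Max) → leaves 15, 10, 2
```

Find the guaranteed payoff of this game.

10

B (Min): min(-3, -10) = -10
D (Max): max(-10, 18, -6, -11) = 18
E (Max): max(10, 10, -14) = 10
C (Min): min(18, 10) = 10
G (Max): max(6, -10, 20) = 20
H (Max): max(-8, 1, 7, -18) = 7
I (Max): max(2, -20) = 2
F (Min): min(20, 7, 2, 12) = 2
K (Max): max(15, 10, 2) = 15
J (Min): min(15, 11, -9, -15) = -15
Root (Max): max(-10, 10, 2, -15) = 10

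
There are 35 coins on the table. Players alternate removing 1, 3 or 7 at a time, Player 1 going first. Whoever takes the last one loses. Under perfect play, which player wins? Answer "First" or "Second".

Second

Positions where the player to move wins (W) vs loses (L):
i:   0  1  2  3  4  5  6  7  8  9 10 11 12 13 14 15 16 17 18 19 20 21 22 23 24 25 26 27 28 29 30 31 32 33 34 35
     W  L  W  L  W  L  W  L  W  L  W  L  W  L  W  L  W  L  W  L  W  L  W  L  W  L  W  L  W  L  W  L  W  L  W  L
Position 35 is L, so the second player wins.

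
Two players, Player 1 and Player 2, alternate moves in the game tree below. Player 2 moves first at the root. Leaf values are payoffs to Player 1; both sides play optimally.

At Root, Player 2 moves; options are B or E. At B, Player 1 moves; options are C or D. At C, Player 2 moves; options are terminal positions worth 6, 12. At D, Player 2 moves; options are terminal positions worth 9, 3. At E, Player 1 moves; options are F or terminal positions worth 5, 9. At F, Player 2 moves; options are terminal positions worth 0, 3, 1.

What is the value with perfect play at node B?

6

C: min(6, 12) = 6
D: min(9, 3) = 3
B: max(6, 3) = 6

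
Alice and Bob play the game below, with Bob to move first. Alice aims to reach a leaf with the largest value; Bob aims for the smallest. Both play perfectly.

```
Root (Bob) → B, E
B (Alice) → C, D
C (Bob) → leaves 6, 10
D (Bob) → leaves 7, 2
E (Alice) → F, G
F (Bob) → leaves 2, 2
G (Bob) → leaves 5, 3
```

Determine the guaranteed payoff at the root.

3

C (Bob): min(6, 10) = 6
D (Bob): min(7, 2) = 2
B (Alice): max(6, 2) = 6
F (Bob): min(2, 2) = 2
G (Bob): min(5, 3) = 3
E (Alice): max(2, 3) = 3
Root (Bob): min(6, 3) = 3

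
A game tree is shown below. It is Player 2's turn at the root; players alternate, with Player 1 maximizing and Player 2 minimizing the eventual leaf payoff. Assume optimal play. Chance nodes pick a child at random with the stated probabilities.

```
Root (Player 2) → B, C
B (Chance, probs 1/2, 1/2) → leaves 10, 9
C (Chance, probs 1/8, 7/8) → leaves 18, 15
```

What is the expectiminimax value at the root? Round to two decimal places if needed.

B (Chance): 1/2·10 + 1/2·9 = 9.5
C (Chance): 1/8·18 + 7/8·15 = 15.38
Root (Player 2): min(9.5, 15.38) = 9.5

9.5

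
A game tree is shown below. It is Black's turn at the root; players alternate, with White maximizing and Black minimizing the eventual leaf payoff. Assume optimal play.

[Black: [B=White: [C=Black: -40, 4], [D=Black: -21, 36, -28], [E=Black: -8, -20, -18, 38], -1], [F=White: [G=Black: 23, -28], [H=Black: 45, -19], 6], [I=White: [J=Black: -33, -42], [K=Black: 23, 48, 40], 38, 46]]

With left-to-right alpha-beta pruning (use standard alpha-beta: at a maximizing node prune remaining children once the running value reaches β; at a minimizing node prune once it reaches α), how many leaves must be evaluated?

20

C [α=-∞,β=+∞]: v=-40
D [α=-40,β=+∞]: v=-28
E [α=-28,β=+∞]: v=-20
B [α=-∞,β=+∞]: v=-1
G [α=-∞,β=-1]: v=-28
H [α=-28,β=-1]: v=-19
F [α=-∞,β=-1]: v=6
J [α=-∞,β=-1]: v=-42
K [α=-42,β=-1]: v=23
I [α=-∞,β=-1]: v=23 after child 2 ≥ β → β-cutoff, skip 2
Root [α=-∞,β=+∞]: v=-1
Leaves evaluated: 20 of 22.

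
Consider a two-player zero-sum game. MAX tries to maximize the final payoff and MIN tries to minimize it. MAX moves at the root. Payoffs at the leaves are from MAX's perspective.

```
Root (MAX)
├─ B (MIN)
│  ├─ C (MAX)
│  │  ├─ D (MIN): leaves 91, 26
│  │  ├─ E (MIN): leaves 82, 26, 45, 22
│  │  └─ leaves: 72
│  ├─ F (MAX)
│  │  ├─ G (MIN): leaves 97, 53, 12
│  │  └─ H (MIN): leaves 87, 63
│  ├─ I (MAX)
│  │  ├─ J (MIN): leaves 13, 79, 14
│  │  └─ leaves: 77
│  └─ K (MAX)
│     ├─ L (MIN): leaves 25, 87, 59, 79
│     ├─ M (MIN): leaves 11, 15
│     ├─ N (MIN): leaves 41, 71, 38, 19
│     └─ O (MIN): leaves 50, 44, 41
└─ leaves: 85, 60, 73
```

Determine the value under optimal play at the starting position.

85

D (MIN): min(91, 26) = 26
E (MIN): min(82, 26, 45, 22) = 22
C (MAX): max(26, 22, 72) = 72
G (MIN): min(97, 53, 12) = 12
H (MIN): min(87, 63) = 63
F (MAX): max(12, 63) = 63
J (MIN): min(13, 79, 14) = 13
I (MAX): max(13, 77) = 77
L (MIN): min(25, 87, 59, 79) = 25
M (MIN): min(11, 15) = 11
N (MIN): min(41, 71, 38, 19) = 19
O (MIN): min(50, 44, 41) = 41
K (MAX): max(25, 11, 19, 41) = 41
B (MIN): min(72, 63, 77, 41) = 41
Root (MAX): max(41, 85, 60, 73) = 85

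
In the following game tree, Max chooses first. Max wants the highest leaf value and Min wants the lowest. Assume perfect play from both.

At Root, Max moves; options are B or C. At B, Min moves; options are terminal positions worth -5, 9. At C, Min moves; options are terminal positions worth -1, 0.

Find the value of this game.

-1

B (Min): min(-5, 9) = -5
C (Min): min(-1, 0) = -1
Root (Max): max(-5, -1) = -1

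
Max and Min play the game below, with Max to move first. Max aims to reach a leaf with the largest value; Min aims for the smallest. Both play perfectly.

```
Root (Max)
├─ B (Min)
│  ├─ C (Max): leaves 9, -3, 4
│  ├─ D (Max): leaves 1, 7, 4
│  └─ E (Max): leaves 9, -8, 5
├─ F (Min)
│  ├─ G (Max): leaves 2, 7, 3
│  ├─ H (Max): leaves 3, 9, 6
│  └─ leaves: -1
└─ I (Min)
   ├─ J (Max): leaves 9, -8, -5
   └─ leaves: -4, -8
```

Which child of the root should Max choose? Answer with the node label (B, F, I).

B

C (Max): max(9, -3, 4) = 9
D (Max): max(1, 7, 4) = 7
E (Max): max(9, -8, 5) = 9
B (Min): min(9, 7, 9) = 7
G (Max): max(2, 7, 3) = 7
H (Max): max(3, 9, 6) = 9
F (Min): min(7, 9, -1) = -1
J (Max): max(9, -8, -5) = 9
I (Min): min(9, -4, -8) = -8
Root (Max): max(7, -1, -8) = 7
Max picks the child with the highest value: B (value 7).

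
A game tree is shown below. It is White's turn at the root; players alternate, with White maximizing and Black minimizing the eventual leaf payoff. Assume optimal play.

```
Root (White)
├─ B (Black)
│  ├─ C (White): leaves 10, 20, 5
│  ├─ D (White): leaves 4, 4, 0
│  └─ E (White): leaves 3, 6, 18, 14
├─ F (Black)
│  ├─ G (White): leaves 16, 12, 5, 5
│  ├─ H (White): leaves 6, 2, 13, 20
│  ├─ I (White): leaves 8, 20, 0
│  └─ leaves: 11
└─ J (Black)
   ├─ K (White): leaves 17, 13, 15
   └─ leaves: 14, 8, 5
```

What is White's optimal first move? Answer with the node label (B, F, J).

F

C (White): max(10, 20, 5) = 20
D (White): max(4, 4, 0) = 4
E (White): max(3, 6, 18, 14) = 18
B (Black): min(20, 4, 18) = 4
G (White): max(16, 12, 5, 5) = 16
H (White): max(6, 2, 13, 20) = 20
I (White): max(8, 20, 0) = 20
F (Black): min(16, 20, 20, 11) = 11
K (White): max(17, 13, 15) = 17
J (Black): min(17, 14, 8, 5) = 5
Root (White): max(4, 11, 5) = 11
White picks the child with the highest value: F (value 11).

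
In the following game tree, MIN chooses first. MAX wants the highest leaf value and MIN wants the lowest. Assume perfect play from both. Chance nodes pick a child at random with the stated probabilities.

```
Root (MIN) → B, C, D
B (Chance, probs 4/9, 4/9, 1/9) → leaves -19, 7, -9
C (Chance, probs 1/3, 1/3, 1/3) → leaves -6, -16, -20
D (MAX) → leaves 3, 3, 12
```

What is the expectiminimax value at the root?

-14

B (Chance): 4/9·-19 + 4/9·7 + 1/9·-9 = -6.33
C (Chance): 1/3·-6 + 1/3·-16 + 1/3·-20 = -14
D (MAX): max(3, 3, 12) = 12
Root (MIN): min(-6.33, -14, 12) = -14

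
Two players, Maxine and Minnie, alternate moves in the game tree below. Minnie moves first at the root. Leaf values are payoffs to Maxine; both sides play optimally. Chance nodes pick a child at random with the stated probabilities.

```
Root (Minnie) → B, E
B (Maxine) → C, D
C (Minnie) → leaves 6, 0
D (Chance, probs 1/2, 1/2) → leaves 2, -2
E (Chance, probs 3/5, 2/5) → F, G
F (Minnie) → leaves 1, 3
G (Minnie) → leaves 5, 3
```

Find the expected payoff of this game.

C (Minnie): min(6, 0) = 0
D (Chance): 1/2·2 + 1/2·-2 = 0
B (Maxine): max(0, 0) = 0
F (Minnie): min(1, 3) = 1
G (Minnie): min(5, 3) = 3
E (Chance): 3/5·1 + 2/5·3 = 1.8
Root (Minnie): min(0, 1.8) = 0

0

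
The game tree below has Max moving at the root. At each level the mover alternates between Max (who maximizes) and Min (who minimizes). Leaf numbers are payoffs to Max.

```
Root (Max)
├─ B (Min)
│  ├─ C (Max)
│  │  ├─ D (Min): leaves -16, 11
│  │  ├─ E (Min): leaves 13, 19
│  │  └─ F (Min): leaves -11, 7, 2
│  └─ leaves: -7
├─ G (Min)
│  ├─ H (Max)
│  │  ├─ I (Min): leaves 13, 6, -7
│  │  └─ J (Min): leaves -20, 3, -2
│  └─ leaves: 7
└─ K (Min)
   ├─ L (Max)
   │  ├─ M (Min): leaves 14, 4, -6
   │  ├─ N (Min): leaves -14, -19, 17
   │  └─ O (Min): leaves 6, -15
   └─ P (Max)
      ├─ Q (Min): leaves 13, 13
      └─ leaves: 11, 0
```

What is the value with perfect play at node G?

I: min(13, 6, -7) = -7
J: min(-20, 3, -2) = -20
H: max(-7, -20) = -7
G: min(-7, 7) = -7

-7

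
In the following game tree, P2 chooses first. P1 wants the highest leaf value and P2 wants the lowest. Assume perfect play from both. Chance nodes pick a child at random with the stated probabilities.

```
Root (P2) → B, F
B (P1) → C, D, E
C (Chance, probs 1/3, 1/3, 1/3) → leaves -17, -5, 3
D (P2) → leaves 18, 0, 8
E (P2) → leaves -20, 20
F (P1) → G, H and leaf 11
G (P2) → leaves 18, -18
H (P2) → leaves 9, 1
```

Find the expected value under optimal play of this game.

0

C (Chance): 1/3·-17 + 1/3·-5 + 1/3·3 = -6.33
D (P2): min(18, 0, 8) = 0
E (P2): min(-20, 20) = -20
B (P1): max(-6.33, 0, -20) = 0
G (P2): min(18, -18) = -18
H (P2): min(9, 1) = 1
F (P1): max(-18, 1, 11) = 11
Root (P2): min(0, 11) = 0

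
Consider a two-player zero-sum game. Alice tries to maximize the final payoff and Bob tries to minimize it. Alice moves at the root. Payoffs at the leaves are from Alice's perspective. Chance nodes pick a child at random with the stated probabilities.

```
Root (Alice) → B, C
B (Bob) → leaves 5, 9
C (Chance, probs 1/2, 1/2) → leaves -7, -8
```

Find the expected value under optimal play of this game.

5

B (Bob): min(5, 9) = 5
C (Chance): 1/2·-7 + 1/2·-8 = -7.5
Root (Alice): max(5, -7.5) = 5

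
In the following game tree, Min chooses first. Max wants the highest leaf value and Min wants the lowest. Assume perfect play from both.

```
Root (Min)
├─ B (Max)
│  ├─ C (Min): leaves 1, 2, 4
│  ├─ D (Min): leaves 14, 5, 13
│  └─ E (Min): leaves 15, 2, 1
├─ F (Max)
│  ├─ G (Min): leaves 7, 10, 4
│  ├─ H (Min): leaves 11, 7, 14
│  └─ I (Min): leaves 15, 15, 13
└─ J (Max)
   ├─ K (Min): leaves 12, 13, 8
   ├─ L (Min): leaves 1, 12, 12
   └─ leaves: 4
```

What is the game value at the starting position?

5

C (Min): min(1, 2, 4) = 1
D (Min): min(14, 5, 13) = 5
E (Min): min(15, 2, 1) = 1
B (Max): max(1, 5, 1) = 5
G (Min): min(7, 10, 4) = 4
H (Min): min(11, 7, 14) = 7
I (Min): min(15, 15, 13) = 13
F (Max): max(4, 7, 13) = 13
K (Min): min(12, 13, 8) = 8
L (Min): min(1, 12, 12) = 1
J (Max): max(8, 1, 4) = 8
Root (Min): min(5, 13, 8) = 5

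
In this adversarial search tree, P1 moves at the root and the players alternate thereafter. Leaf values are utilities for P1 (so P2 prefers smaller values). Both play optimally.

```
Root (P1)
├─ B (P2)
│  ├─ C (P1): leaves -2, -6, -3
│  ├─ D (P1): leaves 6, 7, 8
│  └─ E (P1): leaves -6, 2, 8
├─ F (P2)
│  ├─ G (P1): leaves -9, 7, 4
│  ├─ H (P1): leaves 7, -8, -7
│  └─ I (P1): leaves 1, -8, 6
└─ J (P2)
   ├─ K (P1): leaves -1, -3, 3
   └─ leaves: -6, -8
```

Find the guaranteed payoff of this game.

C (P1): max(-2, -6, -3) = -2
D (P1): max(6, 7, 8) = 8
E (P1): max(-6, 2, 8) = 8
B (P2): min(-2, 8, 8) = -2
G (P1): max(-9, 7, 4) = 7
H (P1): max(7, -8, -7) = 7
I (P1): max(1, -8, 6) = 6
F (P2): min(7, 7, 6) = 6
K (P1): max(-1, -3, 3) = 3
J (P2): min(3, -6, -8) = -8
Root (P1): max(-2, 6, -8) = 6

6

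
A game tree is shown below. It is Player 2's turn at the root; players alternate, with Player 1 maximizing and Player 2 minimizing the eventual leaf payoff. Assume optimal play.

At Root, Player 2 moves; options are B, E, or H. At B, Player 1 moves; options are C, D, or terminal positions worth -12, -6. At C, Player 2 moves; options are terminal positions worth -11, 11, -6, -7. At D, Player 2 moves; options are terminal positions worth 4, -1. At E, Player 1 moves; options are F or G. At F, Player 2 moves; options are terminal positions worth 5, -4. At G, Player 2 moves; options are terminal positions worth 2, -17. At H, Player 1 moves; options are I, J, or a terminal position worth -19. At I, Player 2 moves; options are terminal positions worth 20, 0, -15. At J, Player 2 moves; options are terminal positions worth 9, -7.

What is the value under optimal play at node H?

-7

I: min(20, 0, -15) = -15
J: min(9, -7) = -7
H: max(-15, -7, -19) = -7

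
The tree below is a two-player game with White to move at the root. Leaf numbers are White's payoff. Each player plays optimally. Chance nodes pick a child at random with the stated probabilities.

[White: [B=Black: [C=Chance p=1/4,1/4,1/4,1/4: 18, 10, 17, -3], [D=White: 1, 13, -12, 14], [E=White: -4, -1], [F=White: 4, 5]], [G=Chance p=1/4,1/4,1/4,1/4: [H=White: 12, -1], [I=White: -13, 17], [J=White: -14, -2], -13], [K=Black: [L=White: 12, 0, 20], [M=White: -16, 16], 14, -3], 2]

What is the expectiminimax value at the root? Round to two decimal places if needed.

3.5

C (Chance): 1/4·18 + 1/4·10 + 1/4·17 + 1/4·-3 = 10.5
D (White): max(1, 13, -12, 14) = 14
E (White): max(-4, -1) = -1
F (White): max(4, 5) = 5
B (Black): min(10.5, 14, -1, 5) = -1
H (White): max(12, -1) = 12
I (White): max(-13, 17) = 17
J (White): max(-14, -2) = -2
G (Chance): 1/4·12 + 1/4·17 + 1/4·-2 + 1/4·-13 = 3.5
L (White): max(12, 0, 20) = 20
M (White): max(-16, 16) = 16
K (Black): min(20, 16, 14, -3) = -3
Root (White): max(-1, 3.5, -3, 2) = 3.5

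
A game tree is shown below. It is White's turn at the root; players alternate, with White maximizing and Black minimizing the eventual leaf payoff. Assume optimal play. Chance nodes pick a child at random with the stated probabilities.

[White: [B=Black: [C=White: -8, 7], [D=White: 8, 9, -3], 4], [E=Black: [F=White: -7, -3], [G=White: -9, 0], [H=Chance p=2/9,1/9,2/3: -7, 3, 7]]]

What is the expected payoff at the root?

4

C (White): max(-8, 7) = 7
D (White): max(8, 9, -3) = 9
B (Black): min(7, 9, 4) = 4
F (White): max(-7, -3) = -3
G (White): max(-9, 0) = 0
H (Chance): 2/9·-7 + 1/9·3 + 2/3·7 = 3.44
E (Black): min(-3, 0, 3.44) = -3
Root (White): max(4, -3) = 4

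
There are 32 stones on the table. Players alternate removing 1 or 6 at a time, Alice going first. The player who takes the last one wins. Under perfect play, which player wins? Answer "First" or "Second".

W/L table (W = player to move can force a win):
i:   0  1  2  3  4  5  6  7  8  9 10 11 12 13 14 15 16 17 18 19 20 21 22 23 24 25 26 27 28 29 30 31 32
     L  W  L  W  L  W  W  L  W  L  W  L  W  W  L  W  L  W  L  W  W  L  W  L  W  L  W  W  L  W  L  W  L
Position 32 is L, so the second player wins.

Second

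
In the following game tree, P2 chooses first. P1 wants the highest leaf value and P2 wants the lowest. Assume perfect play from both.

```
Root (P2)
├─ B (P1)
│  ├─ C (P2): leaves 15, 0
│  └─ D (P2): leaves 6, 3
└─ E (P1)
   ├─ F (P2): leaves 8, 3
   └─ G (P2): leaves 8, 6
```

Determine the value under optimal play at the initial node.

3

C (P2): min(15, 0) = 0
D (P2): min(6, 3) = 3
B (P1): max(0, 3) = 3
F (P2): min(8, 3) = 3
G (P2): min(8, 6) = 6
E (P1): max(3, 6) = 6
Root (P2): min(3, 6) = 3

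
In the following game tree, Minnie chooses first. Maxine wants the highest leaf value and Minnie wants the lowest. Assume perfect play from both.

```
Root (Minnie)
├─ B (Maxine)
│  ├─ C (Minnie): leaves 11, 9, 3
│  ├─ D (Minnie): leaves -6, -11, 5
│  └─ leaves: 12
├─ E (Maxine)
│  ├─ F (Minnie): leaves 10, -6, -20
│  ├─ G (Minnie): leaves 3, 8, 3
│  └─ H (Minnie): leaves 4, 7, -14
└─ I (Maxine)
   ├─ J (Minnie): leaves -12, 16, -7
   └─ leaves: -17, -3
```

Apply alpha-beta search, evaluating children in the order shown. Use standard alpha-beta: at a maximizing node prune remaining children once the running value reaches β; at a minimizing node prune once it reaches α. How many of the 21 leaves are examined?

19

C [α=-∞,β=+∞]: v=3
D [α=3,β=+∞]: v=-6 after child 1 ≤ α → α-cutoff, skip 2
B [α=-∞,β=+∞]: v=12
F [α=-∞,β=12]: v=-20
G [α=-20,β=12]: v=3
H [α=3,β=12]: v=-14
E [α=-∞,β=12]: v=3
J [α=-∞,β=3]: v=-12
I [α=-∞,β=3]: v=-3
Root [α=-∞,β=+∞]: v=-3
Leaves evaluated: 19 of 21.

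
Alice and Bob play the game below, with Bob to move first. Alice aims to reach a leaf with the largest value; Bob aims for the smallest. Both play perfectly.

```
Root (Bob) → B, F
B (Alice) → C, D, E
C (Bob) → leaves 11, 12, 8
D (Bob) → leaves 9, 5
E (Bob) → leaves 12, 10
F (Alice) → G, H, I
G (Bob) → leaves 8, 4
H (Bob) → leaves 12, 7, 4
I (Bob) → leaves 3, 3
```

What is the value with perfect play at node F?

4

G: min(8, 4) = 4
H: min(12, 7, 4) = 4
I: min(3, 3) = 3
F: max(4, 4, 3) = 4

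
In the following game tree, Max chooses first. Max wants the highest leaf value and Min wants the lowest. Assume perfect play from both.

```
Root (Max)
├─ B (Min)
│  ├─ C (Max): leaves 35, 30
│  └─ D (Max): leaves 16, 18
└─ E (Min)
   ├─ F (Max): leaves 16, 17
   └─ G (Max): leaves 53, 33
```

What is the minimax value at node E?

F: max(16, 17) = 17
G: max(53, 33) = 53
E: min(17, 53) = 17

17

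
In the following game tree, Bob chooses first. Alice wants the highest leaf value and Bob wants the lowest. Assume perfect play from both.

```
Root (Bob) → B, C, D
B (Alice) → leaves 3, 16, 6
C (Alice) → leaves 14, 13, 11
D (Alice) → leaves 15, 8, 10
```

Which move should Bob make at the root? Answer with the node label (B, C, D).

C

B (Alice): max(3, 16, 6) = 16
C (Alice): max(14, 13, 11) = 14
D (Alice): max(15, 8, 10) = 15
Root (Bob): min(16, 14, 15) = 14
Bob picks the child with the lowest value: C (value 14).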